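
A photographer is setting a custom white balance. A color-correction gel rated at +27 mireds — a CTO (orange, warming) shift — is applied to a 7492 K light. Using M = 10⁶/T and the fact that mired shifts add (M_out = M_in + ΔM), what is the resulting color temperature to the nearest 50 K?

M_in = 10⁶/7492 = 133.48 mireds.
M_out = 133.48 + (+27) = 160.48 mireds.
T_out = 10⁶/160.48 = 6231.5 K → 6250 K.

6250 K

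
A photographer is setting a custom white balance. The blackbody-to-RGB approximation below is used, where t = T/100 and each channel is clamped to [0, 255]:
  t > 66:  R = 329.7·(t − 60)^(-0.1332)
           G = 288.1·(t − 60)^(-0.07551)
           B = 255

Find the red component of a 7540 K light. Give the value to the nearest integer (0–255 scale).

229

t = 7540/100 = 75.4; the t > 66 branch applies.
R = 329.7·(75.4 − 60)^(-0.1332) = 329.7·15.4^(-0.1332) = 329.7·0.69474 = 229.056.
Rounded: 229.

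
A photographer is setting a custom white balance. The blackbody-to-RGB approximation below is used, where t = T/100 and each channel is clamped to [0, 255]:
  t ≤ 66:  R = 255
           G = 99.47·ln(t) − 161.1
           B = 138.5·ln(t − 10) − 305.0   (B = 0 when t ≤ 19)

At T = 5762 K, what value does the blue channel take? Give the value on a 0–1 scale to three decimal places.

t = 5762/100 = 57.62; the t ≤ 66 branch applies.
B = 138.5·ln(57.62 − 10) − 305.0 = 138.5·ln 47.62 − 305.0 = 138.5·3.8633 − 305.0 = 230.061.
On a 0–1 scale: 230.061/255 = 0.9022 → 0.902.

0.902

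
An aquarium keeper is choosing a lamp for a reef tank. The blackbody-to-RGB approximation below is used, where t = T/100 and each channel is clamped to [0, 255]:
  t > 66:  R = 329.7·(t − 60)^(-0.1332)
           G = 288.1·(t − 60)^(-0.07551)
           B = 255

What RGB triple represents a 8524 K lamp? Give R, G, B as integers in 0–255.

R=214, G=226, B=255

t = 8524/100 = 85.24; the t > 66 branch applies.
R = 329.7·(85.24 − 60)^(-0.1332) = 329.7·25.24^(-0.1332) = 329.7·0.65049 = 214.467.
G = 288.1·(85.24 − 60)^(-0.07551) = 288.1·25.24^(-0.07551) = 288.1·0.78366 = 225.773.
B = 255 by definition for t > 66.
Rounded: (214, 226, 255).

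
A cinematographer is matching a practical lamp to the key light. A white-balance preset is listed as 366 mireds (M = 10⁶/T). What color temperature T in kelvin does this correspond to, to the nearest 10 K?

2730 K

T = 10⁶ / 366 = 2732.24 K → 2730 K.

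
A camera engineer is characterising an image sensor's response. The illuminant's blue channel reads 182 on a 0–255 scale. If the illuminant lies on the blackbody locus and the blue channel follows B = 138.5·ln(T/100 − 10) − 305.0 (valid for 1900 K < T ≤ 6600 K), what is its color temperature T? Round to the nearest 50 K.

ln(t − 10) = (182 + 305.0) / 138.5 = 3.5162.
t − 10 = e^3.5162 = 33.658, so t = 43.658.
T = 100·t = 4366 K → 4350 K to the nearest 50 K.

4350 K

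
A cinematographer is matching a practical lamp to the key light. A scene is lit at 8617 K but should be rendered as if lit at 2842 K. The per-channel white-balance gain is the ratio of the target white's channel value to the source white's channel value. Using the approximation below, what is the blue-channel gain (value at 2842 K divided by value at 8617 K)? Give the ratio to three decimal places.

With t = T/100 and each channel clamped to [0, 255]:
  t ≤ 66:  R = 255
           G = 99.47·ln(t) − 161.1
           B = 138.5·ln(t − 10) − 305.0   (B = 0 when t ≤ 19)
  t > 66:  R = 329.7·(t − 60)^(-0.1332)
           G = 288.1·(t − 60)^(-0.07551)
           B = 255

0.386

At 8617 K (t = 86.17):
  B = 255 by definition for t > 66.
At 2842 K (t = 28.42):
  B = 138.5·ln(28.42 − 10) − 305.0 = 138.5·ln 18.42 − 305.0 = 138.5·2.9134 − 305.0 = 98.511.
Gain = 98.511 / 255.000 = 0.3863 → 0.386.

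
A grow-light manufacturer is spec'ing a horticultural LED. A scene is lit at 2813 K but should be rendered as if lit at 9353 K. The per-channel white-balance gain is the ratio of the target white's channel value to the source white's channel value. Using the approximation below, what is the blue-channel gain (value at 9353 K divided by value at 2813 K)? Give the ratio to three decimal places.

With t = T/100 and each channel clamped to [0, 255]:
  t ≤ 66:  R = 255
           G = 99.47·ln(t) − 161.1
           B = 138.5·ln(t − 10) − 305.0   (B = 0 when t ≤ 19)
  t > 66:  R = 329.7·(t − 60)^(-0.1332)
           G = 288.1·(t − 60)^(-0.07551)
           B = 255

2.648

At 2813 K (t = 28.13):
  B = 138.5·ln(28.13 − 10) − 305.0 = 138.5·ln 18.13 − 305.0 = 138.5·2.8976 − 305.0 = 96.313.
At 9353 K (t = 93.53):
  B = 255 by definition for t > 66.
Gain = 255.000 / 96.313 = 2.6476 → 2.648.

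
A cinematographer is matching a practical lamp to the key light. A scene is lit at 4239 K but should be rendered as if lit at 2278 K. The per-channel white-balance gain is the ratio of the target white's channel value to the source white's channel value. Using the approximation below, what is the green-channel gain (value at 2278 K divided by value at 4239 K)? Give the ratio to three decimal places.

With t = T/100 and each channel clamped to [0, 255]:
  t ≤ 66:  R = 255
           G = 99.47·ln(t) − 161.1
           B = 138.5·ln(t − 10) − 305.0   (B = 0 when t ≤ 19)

0.708

At 4239 K (t = 42.39):
  G = 99.47·ln 42.39 − 161.1 = 99.47·3.7469 − 161.1 = 211.605.
At 2278 K (t = 22.78):
  G = 99.47·ln 22.78 − 161.1 = 99.47·3.1259 − 161.1 = 149.832.
Gain = 149.832 / 211.605 = 0.7081 → 0.708.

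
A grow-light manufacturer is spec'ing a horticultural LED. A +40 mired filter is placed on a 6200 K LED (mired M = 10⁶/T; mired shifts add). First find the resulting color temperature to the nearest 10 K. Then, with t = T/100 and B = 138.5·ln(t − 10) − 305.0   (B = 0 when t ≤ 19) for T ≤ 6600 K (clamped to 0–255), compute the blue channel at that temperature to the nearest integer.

M_in = 10⁶/6200 = 161.29; M_out = 161.29 + (+40) = 201.29.
T_out = 10⁶/201.29 = 4967.9 K → 4970 K; t = 49.7.
B = 138.5·ln(49.7 − 10) − 305.0 = 138.5·ln 39.7 − 305.0 = 138.5·3.6814 − 305.0 = 204.867.
Rounded: 205.

205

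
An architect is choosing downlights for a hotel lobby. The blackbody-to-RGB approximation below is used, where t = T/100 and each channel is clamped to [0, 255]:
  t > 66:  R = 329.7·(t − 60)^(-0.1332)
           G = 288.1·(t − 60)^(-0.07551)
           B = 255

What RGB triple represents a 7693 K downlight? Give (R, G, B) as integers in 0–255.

t = 7693/100 = 76.93; the t > 66 branch applies.
R = 329.7·(76.93 − 60)^(-0.1332) = 329.7·16.93^(-0.1332) = 329.7·0.68603 = 226.184.
G = 288.1·(76.93 − 60)^(-0.07551) = 288.1·16.93^(-0.07551) = 288.1·0.80765 = 232.684.
B = 255 by definition for t > 66.
Rounded: (226, 233, 255).

(226, 233, 255)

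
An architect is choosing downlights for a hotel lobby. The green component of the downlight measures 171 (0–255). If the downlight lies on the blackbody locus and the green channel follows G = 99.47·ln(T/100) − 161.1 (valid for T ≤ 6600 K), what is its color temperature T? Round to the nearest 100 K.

2800 K

ln t = (171 + 161.1) / 99.47 = 3.3387.
t = e^3.3387 = 28.182.
T = 100·t = 2818 K → 2800 K to the nearest 100 K.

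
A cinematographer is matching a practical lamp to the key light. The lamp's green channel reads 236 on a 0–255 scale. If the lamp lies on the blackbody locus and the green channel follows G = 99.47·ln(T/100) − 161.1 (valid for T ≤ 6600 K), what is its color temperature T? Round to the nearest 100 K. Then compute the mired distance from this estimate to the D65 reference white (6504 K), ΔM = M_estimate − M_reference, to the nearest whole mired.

+31 mireds

ln t = (236 + 161.1) / 99.47 = 3.9922.
t = e^3.9922 = 54.172.
T = 100·t = 5417 K → 5400 K to the nearest 100 K.
M_estimate = 10⁶/5400 = 185.19; M_reference = 10⁶/6504 = 153.75.
ΔM = 185.19 − 153.75 = 31.43 → +31 mireds.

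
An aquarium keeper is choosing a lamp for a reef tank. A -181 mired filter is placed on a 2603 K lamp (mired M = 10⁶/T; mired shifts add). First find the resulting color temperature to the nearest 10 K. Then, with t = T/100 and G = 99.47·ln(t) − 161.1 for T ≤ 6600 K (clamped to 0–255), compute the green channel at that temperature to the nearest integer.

226

M_in = 10⁶/2603 = 384.17; M_out = 384.17 + (-181) = 203.17.
T_out = 10⁶/203.17 = 4921.9 K → 4920 K; t = 49.2.
G = 99.47·ln 49.2 − 161.1 = 99.47·3.8959 − 161.1 = 226.425.
Rounded: 226.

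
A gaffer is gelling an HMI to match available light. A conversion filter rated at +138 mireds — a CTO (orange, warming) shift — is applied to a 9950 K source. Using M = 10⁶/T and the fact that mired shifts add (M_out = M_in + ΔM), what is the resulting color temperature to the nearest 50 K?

M_in = 10⁶/9950 = 100.50 mireds.
M_out = 100.50 + (+138) = 238.50 mireds.
T_out = 10⁶/238.50 = 4192.8 K → 4200 K.

4200 K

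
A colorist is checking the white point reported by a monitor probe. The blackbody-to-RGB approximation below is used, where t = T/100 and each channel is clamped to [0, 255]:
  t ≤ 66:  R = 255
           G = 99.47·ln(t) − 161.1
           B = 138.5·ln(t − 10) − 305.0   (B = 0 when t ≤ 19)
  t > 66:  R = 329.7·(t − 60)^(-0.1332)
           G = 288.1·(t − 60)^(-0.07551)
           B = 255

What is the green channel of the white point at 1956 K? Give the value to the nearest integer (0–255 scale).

t = 1956/100 = 19.56; the t ≤ 66 branch applies.
G = 99.47·ln 19.56 − 161.1 = 99.47·2.9735 − 161.1 = 134.673.
Rounded: 135.

135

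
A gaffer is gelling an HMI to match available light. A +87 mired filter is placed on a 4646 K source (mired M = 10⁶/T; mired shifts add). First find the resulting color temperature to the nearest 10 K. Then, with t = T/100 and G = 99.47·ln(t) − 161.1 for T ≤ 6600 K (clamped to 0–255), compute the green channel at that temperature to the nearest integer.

M_in = 10⁶/4646 = 215.24; M_out = 215.24 + (+87) = 302.24.
T_out = 10⁶/302.24 = 3308.6 K → 3310 K; t = 33.1.
G = 99.47·ln 33.1 − 161.1 = 99.47·3.4995 − 161.1 = 186.999.
Rounded: 187.

187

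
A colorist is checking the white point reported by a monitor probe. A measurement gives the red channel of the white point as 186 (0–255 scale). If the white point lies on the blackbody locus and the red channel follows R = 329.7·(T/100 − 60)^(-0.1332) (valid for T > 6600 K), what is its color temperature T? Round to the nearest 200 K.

(t − 60)^(-0.1332) = 186/329.7 = 0.56415.
t − 60 = 0.56415^(1/-0.1332) = 0.56415^(-7.508) = 73.521, so t = 133.521.
T = 100·t = 13352 K → 13400 K to the nearest 200 K.

13400 K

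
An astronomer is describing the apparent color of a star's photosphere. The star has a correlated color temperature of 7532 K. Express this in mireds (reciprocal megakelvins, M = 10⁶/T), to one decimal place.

132.8 mireds

M = 10⁶ / 7532 = 132.767 → 132.8 mireds.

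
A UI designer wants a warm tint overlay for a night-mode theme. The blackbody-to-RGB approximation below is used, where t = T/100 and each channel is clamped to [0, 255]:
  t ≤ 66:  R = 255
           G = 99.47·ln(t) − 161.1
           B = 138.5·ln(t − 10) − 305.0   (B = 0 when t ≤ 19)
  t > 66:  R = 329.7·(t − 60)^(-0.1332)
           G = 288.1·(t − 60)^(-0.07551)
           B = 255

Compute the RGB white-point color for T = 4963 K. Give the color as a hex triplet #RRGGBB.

t = 4963/100 = 49.63; the t ≤ 66 branch applies.
R = 255 by definition for t ≤ 66.
G = 99.47·ln 49.63 − 161.1 = 99.47·3.9046 − 161.1 = 227.290.
B = 138.5·ln(49.63 − 10) − 305.0 = 138.5·ln 39.63 − 305.0 = 138.5·3.6796 − 305.0 = 204.623.
Rounded: (255, 227, 205).
In hex: #FFE3CD.

#FFE3CD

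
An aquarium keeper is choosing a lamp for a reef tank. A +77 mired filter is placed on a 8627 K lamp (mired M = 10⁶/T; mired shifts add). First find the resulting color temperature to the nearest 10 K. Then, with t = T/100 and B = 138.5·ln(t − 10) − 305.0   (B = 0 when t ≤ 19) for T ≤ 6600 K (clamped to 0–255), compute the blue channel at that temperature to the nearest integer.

212

M_in = 10⁶/8627 = 115.92; M_out = 115.92 + (+77) = 192.92.
T_out = 10⁶/192.92 = 5183.6 K → 5180 K; t = 51.8.
B = 138.5·ln(51.8 − 10) − 305.0 = 138.5·ln 41.8 − 305.0 = 138.5·3.7329 − 305.0 = 212.006.
Rounded: 212.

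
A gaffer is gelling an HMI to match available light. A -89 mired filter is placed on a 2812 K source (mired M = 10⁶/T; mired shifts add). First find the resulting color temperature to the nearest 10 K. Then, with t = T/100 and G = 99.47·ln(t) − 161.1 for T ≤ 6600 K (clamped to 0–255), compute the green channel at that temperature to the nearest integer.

M_in = 10⁶/2812 = 355.62; M_out = 355.62 + (-89) = 266.62.
T_out = 10⁶/266.62 = 3750.7 K → 3750 K; t = 37.5.
G = 99.47·ln 37.5 − 161.1 = 99.47·3.6243 − 161.1 = 199.413.
Rounded: 199.

199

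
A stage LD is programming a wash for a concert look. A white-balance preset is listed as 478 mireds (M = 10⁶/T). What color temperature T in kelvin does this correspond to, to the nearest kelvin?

2092 K

T = 10⁶ / 478 = 2092.05 K → 2092 K.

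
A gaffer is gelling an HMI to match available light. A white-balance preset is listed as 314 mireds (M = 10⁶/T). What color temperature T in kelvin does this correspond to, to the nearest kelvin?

T = 10⁶ / 314 = 3184.71 K → 3185 K.

3185 K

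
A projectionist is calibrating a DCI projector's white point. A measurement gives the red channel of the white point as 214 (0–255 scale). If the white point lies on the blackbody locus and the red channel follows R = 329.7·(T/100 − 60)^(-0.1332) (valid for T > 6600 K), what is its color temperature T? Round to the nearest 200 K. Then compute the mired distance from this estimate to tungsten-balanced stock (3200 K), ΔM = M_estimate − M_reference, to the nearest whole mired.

-196 mireds

(t − 60)^(-0.1332) = 214/329.7 = 0.64907.
t − 60 = 0.64907^(1/-0.1332) = 0.64907^(-7.508) = 25.657, so t = 85.657.
T = 100·t = 8566 K → 8600 K to the nearest 200 K.
M_estimate = 10⁶/8600 = 116.28; M_reference = 10⁶/3200 = 312.50.
ΔM = 116.28 − 312.50 = -196.22 → -196 mireds.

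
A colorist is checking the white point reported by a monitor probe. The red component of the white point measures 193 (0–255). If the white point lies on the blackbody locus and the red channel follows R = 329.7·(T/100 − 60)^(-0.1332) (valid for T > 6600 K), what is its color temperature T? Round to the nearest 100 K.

11600 K

(t − 60)^(-0.1332) = 193/329.7 = 0.58538.
t − 60 = 0.58538^(1/-0.1332) = 0.58538^(-7.508) = 55.713, so t = 115.713.
T = 100·t = 11571 K → 11600 K to the nearest 100 K.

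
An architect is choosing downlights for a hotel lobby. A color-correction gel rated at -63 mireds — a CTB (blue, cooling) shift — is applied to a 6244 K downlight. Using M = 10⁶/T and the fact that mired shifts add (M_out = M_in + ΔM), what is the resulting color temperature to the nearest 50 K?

10300 K

M_in = 10⁶/6244 = 160.15 mireds.
M_out = 160.15 + (-63) = 97.15 mireds.
T_out = 10⁶/97.15 = 10293.0 K → 10300 K.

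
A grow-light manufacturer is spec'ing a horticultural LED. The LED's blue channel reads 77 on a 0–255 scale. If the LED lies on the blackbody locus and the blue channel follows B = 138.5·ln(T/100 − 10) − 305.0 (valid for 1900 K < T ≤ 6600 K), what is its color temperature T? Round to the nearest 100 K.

2600 K

ln(t − 10) = (77 + 305.0) / 138.5 = 2.7581.
t − 10 = e^2.7581 = 15.770, so t = 25.770.
T = 100·t = 2577 K → 2600 K to the nearest 100 K.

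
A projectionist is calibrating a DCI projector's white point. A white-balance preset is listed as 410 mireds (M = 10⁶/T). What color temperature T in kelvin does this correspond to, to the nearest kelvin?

T = 10⁶ / 410 = 2439.02 K → 2439 K.

2439 K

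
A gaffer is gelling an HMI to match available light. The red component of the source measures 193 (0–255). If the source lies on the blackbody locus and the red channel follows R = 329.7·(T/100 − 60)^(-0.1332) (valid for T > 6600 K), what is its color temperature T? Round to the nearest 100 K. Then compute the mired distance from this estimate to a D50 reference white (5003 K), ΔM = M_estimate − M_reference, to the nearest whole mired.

-114 mireds

(t − 60)^(-0.1332) = 193/329.7 = 0.58538.
t − 60 = 0.58538^(1/-0.1332) = 0.58538^(-7.508) = 55.713, so t = 115.713.
T = 100·t = 11571 K → 11600 K to the nearest 100 K.
M_estimate = 10⁶/11600 = 86.21; M_reference = 10⁶/5003 = 199.88.
ΔM = 86.21 − 199.88 = -113.67 → -114 mireds.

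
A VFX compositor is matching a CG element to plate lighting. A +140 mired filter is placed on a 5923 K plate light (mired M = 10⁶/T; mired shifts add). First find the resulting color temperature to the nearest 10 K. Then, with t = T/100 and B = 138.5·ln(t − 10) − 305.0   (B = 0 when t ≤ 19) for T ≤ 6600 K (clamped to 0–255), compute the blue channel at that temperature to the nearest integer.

M_in = 10⁶/5923 = 168.83; M_out = 168.83 + (+140) = 308.83.
T_out = 10⁶/308.83 = 3238.0 K → 3240 K; t = 32.4.
B = 138.5·ln(32.4 − 10) − 305.0 = 138.5·ln 22.4 − 305.0 = 138.5·3.1091 − 305.0 = 125.605.
Rounded: 126.

126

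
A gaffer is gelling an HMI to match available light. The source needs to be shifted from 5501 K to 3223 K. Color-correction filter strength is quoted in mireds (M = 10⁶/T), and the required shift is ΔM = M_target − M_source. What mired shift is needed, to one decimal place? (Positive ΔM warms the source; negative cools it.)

M_source = 10⁶/5501 = 181.785; M_target = 10⁶/3223 = 310.270.
ΔM = 310.270 − 181.785 = 128.485 → +128.5 mireds, a warming shift.

+128.5 mireds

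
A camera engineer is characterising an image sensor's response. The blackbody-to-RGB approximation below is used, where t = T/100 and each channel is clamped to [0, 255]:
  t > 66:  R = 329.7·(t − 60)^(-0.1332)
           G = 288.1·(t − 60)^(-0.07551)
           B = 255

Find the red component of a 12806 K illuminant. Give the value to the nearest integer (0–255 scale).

t = 12806/100 = 128.06; the t > 66 branch applies.
R = 329.7·(128.06 − 60)^(-0.1332) = 329.7·68.06^(-0.1332) = 329.7·0.56998 = 187.922.
Rounded: 188.

188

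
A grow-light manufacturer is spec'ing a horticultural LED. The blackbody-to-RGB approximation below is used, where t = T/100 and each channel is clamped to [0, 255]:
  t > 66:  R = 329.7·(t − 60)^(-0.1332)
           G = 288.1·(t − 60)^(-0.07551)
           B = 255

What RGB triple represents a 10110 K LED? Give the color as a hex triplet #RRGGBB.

t = 10110/100 = 101.1; the t > 66 branch applies.
R = 329.7·(101.1 − 60)^(-0.1332) = 329.7·41.1^(-0.1332) = 329.7·0.60959 = 200.981.
G = 288.1·(101.1 − 60)^(-0.07551) = 288.1·41.1^(-0.07551) = 288.1·0.75533 = 217.612.
B = 255 by definition for t > 66.
Rounded: (201, 218, 255).
In hex: #C9DAFF.

#C9DAFF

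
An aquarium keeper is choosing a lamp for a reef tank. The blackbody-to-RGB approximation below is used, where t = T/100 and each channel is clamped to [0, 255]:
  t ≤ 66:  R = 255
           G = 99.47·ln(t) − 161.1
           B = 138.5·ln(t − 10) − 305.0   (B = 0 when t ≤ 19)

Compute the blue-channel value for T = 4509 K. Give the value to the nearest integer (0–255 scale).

188

t = 4509/100 = 45.09; the t ≤ 66 branch applies.
B = 138.5·ln(45.09 − 10) − 305.0 = 138.5·ln 35.09 − 305.0 = 138.5·3.5579 − 305.0 = 187.771.
Rounded: 188.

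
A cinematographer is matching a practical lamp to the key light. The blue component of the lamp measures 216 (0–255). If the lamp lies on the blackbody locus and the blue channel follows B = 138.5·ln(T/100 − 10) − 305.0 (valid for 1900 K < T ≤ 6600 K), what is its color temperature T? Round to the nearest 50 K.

5300 K

ln(t − 10) = (216 + 305.0) / 138.5 = 3.7617.
t − 10 = e^3.7617 = 43.023, so t = 53.023.
T = 100·t = 5302 K → 5300 K to the nearest 50 K.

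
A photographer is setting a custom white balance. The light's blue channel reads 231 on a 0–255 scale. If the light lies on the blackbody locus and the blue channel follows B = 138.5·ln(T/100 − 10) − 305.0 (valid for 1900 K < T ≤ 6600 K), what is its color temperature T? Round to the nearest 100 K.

ln(t − 10) = (231 + 305.0) / 138.5 = 3.8700.
t − 10 = e^3.8700 = 47.944, so t = 57.944.
T = 100·t = 5794 K → 5800 K to the nearest 100 K.

5800 K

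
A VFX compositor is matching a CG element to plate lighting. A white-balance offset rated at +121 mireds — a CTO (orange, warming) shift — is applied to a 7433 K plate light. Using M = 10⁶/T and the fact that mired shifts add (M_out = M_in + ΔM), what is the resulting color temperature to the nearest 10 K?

3910 K

M_in = 10⁶/7433 = 134.54 mireds.
M_out = 134.54 + (+121) = 255.54 mireds.
T_out = 10⁶/255.54 = 3913.4 K → 3910 K.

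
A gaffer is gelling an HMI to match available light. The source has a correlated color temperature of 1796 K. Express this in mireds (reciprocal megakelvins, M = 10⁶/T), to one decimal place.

M = 10⁶ / 1796 = 556.793 → 556.8 mireds.

556.8 mireds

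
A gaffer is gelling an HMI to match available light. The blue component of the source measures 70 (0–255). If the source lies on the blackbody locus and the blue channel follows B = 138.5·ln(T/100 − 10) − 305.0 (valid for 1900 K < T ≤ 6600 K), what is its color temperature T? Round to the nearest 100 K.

ln(t − 10) = (70 + 305.0) / 138.5 = 2.7076.
t − 10 = e^2.7076 = 14.993, so t = 24.993.
T = 100·t = 2499 K → 2500 K to the nearest 100 K.

2500 K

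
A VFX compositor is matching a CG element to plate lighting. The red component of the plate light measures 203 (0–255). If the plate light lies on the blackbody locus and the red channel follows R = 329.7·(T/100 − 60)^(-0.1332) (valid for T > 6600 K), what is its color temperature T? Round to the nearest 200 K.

9800 K

(t − 60)^(-0.1332) = 203/329.7 = 0.61571.
t − 60 = 0.61571^(1/-0.1332) = 0.61571^(-7.508) = 38.129, so t = 98.129.
T = 100·t = 9813 K → 9800 K to the nearest 200 K.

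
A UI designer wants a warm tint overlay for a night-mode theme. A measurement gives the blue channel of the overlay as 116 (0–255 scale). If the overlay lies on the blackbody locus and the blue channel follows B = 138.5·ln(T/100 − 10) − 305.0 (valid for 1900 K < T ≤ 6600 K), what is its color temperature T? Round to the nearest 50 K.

ln(t − 10) = (116 + 305.0) / 138.5 = 3.0397.
t − 10 = e^3.0397 = 20.899, so t = 30.899.
T = 100·t = 3090 K → 3100 K to the nearest 50 K.

3100 K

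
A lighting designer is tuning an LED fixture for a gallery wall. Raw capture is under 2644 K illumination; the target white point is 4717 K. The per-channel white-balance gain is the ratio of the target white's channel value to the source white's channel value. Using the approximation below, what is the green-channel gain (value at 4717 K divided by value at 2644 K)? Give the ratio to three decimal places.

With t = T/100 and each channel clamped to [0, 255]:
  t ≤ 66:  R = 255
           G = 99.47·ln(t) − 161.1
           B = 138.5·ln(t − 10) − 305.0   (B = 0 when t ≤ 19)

1.350

At 2644 K (t = 26.44):
  G = 99.47·ln 26.44 − 161.1 = 99.47·3.2749 − 161.1 = 164.652.
At 4717 K (t = 47.17):
  G = 99.47·ln 47.17 − 161.1 = 99.47·3.8538 − 161.1 = 222.233.
Gain = 222.233 / 164.652 = 1.3497 → 1.350.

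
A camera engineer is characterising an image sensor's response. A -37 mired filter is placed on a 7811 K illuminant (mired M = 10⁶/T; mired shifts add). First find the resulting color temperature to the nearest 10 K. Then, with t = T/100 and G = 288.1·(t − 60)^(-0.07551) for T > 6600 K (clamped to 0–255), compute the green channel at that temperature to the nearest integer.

214

M_in = 10⁶/7811 = 128.02; M_out = 128.02 + (-37) = 91.02.
T_out = 10⁶/91.02 = 10986.0 K → 10990 K; t = 109.9.
G = 288.1·(109.9 − 60)^(-0.07551) = 288.1·49.9^(-0.07551) = 288.1·0.74435 = 214.447.
Rounded: 214.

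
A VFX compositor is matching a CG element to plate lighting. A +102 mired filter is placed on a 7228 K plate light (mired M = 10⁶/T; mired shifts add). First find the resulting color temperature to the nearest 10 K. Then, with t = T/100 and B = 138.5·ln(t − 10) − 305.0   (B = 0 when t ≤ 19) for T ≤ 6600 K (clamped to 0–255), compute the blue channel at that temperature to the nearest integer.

M_in = 10⁶/7228 = 138.35; M_out = 138.35 + (+102) = 240.35.
T_out = 10⁶/240.35 = 4160.6 K → 4160 K; t = 41.6.
B = 138.5·ln(41.6 − 10) − 305.0 = 138.5·ln 31.6 − 305.0 = 138.5·3.4532 − 305.0 = 173.262.
Rounded: 173.

173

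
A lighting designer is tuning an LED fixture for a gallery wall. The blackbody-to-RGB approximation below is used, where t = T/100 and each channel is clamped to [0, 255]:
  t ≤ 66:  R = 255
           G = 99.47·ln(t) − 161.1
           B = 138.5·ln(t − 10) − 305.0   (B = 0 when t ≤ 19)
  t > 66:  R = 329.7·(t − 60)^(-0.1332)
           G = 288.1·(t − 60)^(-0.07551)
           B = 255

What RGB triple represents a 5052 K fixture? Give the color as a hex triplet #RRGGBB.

t = 5052/100 = 50.52; the t ≤ 66 branch applies.
R = 255 by definition for t ≤ 66.
G = 99.47·ln 50.52 − 161.1 = 99.47·3.9224 − 161.1 = 229.058.
B = 138.5·ln(50.52 − 10) − 305.0 = 138.5·ln 40.52 − 305.0 = 138.5·3.7018 − 305.0 = 207.699.
Rounded: (255, 229, 208).
In hex: #FFE5D0.

#FFE5D0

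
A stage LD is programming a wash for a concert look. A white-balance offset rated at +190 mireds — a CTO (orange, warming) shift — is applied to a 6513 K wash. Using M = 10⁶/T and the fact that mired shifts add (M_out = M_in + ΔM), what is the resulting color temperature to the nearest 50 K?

2900 K

M_in = 10⁶/6513 = 153.54 mireds.
M_out = 153.54 + (+190) = 343.54 mireds.
T_out = 10⁶/343.54 = 2910.9 K → 2900 K.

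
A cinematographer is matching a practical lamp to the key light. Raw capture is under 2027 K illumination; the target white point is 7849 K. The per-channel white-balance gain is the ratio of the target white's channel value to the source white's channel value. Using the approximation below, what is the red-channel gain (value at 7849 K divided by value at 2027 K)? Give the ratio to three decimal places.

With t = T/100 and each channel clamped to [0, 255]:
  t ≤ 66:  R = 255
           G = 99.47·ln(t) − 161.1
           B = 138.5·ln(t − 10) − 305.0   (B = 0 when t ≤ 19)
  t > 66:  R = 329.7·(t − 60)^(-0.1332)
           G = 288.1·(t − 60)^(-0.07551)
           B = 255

At 2027 K (t = 20.27):
  R = 255 by definition for t ≤ 66.
At 7849 K (t = 78.49):
  R = 329.7·(78.49 − 60)^(-0.1332) = 329.7·18.49^(-0.1332) = 329.7·0.67802 = 223.544.
Gain = 223.544 / 255.000 = 0.8766 → 0.877.

0.877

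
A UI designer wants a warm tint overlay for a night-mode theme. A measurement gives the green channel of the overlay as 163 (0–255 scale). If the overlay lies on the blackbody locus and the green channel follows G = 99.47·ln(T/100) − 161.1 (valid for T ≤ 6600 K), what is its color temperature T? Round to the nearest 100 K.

2600 K

ln t = (163 + 161.1) / 99.47 = 3.2583.
t = e^3.2583 = 26.004.
T = 100·t = 2600 K → 2600 K to the nearest 100 K.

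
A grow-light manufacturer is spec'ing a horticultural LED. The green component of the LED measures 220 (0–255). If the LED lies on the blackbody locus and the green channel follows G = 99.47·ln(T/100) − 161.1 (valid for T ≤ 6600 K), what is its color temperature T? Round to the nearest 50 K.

ln t = (220 + 161.1) / 99.47 = 3.8313.
t = e^3.8313 = 46.123.
T = 100·t = 4612 K → 4600 K to the nearest 50 K.

4600 K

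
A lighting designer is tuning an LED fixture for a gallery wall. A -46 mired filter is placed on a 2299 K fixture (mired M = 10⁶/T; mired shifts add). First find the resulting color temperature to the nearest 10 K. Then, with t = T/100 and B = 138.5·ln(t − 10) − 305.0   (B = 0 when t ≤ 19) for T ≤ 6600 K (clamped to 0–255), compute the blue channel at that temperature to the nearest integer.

76

M_in = 10⁶/2299 = 434.97; M_out = 434.97 + (-46) = 388.97.
T_out = 10⁶/388.97 = 2570.9 K → 2570 K; t = 25.7.
B = 138.5·ln(25.7 − 10) − 305.0 = 138.5·ln 15.7 − 305.0 = 138.5·2.7537 − 305.0 = 76.382.
Rounded: 76.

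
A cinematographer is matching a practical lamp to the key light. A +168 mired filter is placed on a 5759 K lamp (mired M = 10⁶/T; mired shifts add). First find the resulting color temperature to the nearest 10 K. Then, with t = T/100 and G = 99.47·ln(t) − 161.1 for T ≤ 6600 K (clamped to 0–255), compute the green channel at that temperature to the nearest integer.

175

M_in = 10⁶/5759 = 173.64; M_out = 173.64 + (+168) = 341.64.
T_out = 10⁶/341.64 = 2927.0 K → 2930 K; t = 29.3.
G = 99.47·ln 29.3 − 161.1 = 99.47·3.3776 − 161.1 = 174.869.
Rounded: 175.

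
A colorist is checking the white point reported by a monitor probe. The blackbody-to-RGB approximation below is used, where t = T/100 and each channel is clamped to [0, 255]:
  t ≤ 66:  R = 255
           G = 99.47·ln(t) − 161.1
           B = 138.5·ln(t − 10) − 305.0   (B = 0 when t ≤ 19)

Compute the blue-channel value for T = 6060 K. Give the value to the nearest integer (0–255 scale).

t = 6060/100 = 60.6; the t ≤ 66 branch applies.
B = 138.5·ln(60.6 − 10) − 305.0 = 138.5·ln 50.6 − 305.0 = 138.5·3.9240 − 305.0 = 238.467.
Rounded: 238.

238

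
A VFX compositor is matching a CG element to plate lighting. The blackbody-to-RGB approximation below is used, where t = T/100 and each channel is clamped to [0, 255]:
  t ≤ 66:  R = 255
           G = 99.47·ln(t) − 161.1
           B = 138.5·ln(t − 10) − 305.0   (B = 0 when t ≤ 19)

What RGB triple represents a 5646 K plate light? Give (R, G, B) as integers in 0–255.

(255, 240, 227)

t = 5646/100 = 56.46; the t ≤ 66 branch applies.
R = 255 by definition for t ≤ 66.
G = 99.47·ln 56.46 − 161.1 = 99.47·4.0335 − 161.1 = 240.115.
B = 138.5·ln(56.46 − 10) − 305.0 = 138.5·ln 46.46 − 305.0 = 138.5·3.8386 − 305.0 = 226.645.
Rounded: (255, 240, 227).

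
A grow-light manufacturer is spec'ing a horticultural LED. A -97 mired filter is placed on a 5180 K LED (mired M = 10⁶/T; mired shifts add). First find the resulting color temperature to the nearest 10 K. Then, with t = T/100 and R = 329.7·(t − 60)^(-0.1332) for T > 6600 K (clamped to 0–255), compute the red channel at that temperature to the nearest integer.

M_in = 10⁶/5180 = 193.05; M_out = 193.05 + (-97) = 96.05.
T_out = 10⁶/96.05 = 10411.2 K → 10410 K; t = 104.1.
R = 329.7·(104.1 − 60)^(-0.1332) = 329.7·44.1^(-0.1332) = 329.7·0.60389 = 199.104.
Rounded: 199.

199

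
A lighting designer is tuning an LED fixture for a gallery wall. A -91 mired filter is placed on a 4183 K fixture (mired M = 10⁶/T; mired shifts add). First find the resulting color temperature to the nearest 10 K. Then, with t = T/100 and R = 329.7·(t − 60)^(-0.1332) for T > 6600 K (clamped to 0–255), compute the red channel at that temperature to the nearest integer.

M_in = 10⁶/4183 = 239.06; M_out = 239.06 + (-91) = 148.06.
T_out = 10⁶/148.06 = 6753.9 K → 6750 K; t = 67.5.
R = 329.7·(67.5 − 60)^(-0.1332) = 329.7·7.5^(-0.1332) = 329.7·0.76461 = 252.093.
Rounded: 252.

252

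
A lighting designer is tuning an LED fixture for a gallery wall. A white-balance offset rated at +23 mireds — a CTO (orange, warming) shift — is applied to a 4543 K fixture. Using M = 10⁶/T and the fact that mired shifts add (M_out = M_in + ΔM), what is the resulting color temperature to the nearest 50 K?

4100 K

M_in = 10⁶/4543 = 220.12 mireds.
M_out = 220.12 + (+23) = 243.12 mireds.
T_out = 10⁶/243.12 = 4113.2 K → 4100 K.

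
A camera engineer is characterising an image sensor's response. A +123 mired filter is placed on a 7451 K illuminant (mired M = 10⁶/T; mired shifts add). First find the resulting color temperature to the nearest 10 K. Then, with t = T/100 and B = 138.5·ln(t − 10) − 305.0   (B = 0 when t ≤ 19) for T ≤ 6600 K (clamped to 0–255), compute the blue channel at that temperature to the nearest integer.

M_in = 10⁶/7451 = 134.21; M_out = 134.21 + (+123) = 257.21.
T_out = 10⁶/257.21 = 3887.9 K → 3890 K; t = 38.9.
B = 138.5·ln(38.9 − 10) − 305.0 = 138.5·ln 28.9 − 305.0 = 138.5·3.3638 − 305.0 = 160.892.
Rounded: 161.

161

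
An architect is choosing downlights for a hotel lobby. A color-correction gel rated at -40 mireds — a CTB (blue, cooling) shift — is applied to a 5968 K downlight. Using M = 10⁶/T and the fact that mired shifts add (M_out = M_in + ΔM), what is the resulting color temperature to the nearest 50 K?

7850 K

M_in = 10⁶/5968 = 167.56 mireds.
M_out = 167.56 + (-40) = 127.56 mireds.
T_out = 10⁶/127.56 = 7839.4 K → 7850 K.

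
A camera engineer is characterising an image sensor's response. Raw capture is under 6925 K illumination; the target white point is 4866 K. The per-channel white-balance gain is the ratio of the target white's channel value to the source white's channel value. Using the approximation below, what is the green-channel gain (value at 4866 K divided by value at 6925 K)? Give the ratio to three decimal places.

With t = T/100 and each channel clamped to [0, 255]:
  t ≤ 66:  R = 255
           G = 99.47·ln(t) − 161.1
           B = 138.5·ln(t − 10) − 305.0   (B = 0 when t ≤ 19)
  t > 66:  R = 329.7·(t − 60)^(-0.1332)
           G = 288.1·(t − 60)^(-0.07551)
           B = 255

At 6925 K (t = 69.25):
  G = 288.1·(69.25 − 60)^(-0.07551) = 288.1·9.25^(-0.07551) = 288.1·0.84537 = 243.551.
At 4866 K (t = 48.66):
  G = 99.47·ln 48.66 − 161.1 = 99.47·3.8849 − 161.1 = 225.327.
Gain = 225.327 / 243.551 = 0.9252 → 0.925.

0.925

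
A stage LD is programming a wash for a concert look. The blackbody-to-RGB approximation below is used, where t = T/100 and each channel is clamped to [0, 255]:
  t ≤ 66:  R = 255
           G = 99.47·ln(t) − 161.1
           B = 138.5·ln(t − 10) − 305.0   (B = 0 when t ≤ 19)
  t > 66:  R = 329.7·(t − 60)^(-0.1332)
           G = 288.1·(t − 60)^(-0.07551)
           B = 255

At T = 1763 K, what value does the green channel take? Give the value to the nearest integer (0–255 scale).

t = 1763/100 = 17.63; the t ≤ 66 branch applies.
G = 99.47·ln 17.63 − 161.1 = 99.47·2.8696 − 161.1 = 124.339.
Rounded: 124.

124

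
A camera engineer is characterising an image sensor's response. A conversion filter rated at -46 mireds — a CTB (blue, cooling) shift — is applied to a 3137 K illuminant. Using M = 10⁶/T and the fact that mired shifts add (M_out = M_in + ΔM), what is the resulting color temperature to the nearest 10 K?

M_in = 10⁶/3137 = 318.78 mireds.
M_out = 318.78 + (-46) = 272.78 mireds.
T_out = 10⁶/272.78 = 3666.0 K → 3670 K.

3670 K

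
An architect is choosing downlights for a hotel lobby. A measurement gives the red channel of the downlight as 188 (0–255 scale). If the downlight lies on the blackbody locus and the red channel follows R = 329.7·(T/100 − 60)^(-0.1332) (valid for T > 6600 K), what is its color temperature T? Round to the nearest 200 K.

(t − 60)^(-0.1332) = 188/329.7 = 0.57022.
t − 60 = 0.57022^(1/-0.1332) = 0.57022^(-7.508) = 67.848, so t = 127.848.
T = 100·t = 12785 K → 12800 K to the nearest 200 K.

12800 K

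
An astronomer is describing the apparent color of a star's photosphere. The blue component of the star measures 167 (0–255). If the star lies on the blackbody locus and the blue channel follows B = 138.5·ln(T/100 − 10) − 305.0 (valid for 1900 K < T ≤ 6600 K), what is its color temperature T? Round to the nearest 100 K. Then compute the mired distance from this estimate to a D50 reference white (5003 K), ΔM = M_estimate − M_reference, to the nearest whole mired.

ln(t − 10) = (167 + 305.0) / 138.5 = 3.4079.
t − 10 = e^3.4079 = 30.203, so t = 40.203.
T = 100·t = 4020 K → 4000 K to the nearest 100 K.
M_estimate = 10⁶/4000 = 250.00; M_reference = 10⁶/5003 = 199.88.
ΔM = 250.00 − 199.88 = 50.12 → +50 mireds.

+50 mireds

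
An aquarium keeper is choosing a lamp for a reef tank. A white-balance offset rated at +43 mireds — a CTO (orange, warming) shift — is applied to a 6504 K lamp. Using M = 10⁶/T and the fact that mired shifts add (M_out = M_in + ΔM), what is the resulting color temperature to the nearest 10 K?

M_in = 10⁶/6504 = 153.75 mireds.
M_out = 153.75 + (+43) = 196.75 mireds.
T_out = 10⁶/196.75 = 5082.6 K → 5080 K.

5080 K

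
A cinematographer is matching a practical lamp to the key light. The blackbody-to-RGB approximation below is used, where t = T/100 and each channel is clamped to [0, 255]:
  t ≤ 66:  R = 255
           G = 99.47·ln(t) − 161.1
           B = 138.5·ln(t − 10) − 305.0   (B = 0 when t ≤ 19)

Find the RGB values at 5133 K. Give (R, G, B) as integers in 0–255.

t = 5133/100 = 51.33; the t ≤ 66 branch applies.
R = 255 by definition for t ≤ 66.
G = 99.47·ln 51.33 − 161.1 = 99.47·3.9383 − 161.1 = 230.640.
B = 138.5·ln(51.33 − 10) − 305.0 = 138.5·ln 41.33 − 305.0 = 138.5·3.7216 − 305.0 = 210.440.
Rounded: (255, 231, 210).

(255, 231, 210)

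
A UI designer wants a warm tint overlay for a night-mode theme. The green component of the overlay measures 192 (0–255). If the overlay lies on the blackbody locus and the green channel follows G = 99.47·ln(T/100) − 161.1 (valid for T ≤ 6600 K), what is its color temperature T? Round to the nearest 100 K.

3500 K

ln t = (192 + 161.1) / 99.47 = 3.5498.
t = e^3.5498 = 34.807.
T = 100·t = 3481 K → 3500 K to the nearest 100 K.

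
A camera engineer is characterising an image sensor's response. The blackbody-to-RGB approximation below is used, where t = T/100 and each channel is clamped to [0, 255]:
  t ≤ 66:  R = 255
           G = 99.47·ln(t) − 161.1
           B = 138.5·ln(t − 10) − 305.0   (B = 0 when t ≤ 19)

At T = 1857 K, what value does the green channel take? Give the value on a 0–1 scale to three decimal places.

t = 1857/100 = 18.57; the t ≤ 66 branch applies.
G = 99.47·ln 18.57 − 161.1 = 99.47·2.9215 − 161.1 = 129.506.
On a 0–1 scale: 129.506/255 = 0.5079 → 0.508.

0.508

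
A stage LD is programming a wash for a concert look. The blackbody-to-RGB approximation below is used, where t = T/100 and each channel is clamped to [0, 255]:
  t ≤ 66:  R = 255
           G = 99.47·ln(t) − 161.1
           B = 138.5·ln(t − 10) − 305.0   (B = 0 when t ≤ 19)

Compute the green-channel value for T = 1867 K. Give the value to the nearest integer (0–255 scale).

130

t = 1867/100 = 18.67; the t ≤ 66 branch applies.
G = 99.47·ln 18.67 − 161.1 = 99.47·2.9269 − 161.1 = 130.041.
Rounded: 130.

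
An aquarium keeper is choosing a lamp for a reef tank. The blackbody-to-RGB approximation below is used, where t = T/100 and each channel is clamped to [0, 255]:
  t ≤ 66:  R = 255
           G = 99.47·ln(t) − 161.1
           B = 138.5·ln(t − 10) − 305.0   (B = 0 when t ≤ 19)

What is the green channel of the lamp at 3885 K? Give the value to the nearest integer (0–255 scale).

t = 3885/100 = 38.85; the t ≤ 66 branch applies.
G = 99.47·ln 38.85 − 161.1 = 99.47·3.6597 − 161.1 = 202.931.
Rounded: 203.

203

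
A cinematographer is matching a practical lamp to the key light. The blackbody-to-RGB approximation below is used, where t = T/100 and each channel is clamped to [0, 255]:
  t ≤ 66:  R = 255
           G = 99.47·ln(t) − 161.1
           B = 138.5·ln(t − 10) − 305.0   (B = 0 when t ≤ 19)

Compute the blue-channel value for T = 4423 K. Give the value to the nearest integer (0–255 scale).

t = 4423/100 = 44.23; the t ≤ 66 branch applies.
B = 138.5·ln(44.23 − 10) − 305.0 = 138.5·ln 34.23 − 305.0 = 138.5·3.5331 − 305.0 = 184.335.
Rounded: 184.

184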